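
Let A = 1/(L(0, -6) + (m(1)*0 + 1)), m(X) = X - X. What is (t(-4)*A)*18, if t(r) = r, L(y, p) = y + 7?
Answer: -9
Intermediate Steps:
L(y, p) = 7 + y
m(X) = 0
A = ⅛ (A = 1/((7 + 0) + (0*0 + 1)) = 1/(7 + (0 + 1)) = 1/(7 + 1) = 1/8 = ⅛ ≈ 0.12500)
(t(-4)*A)*18 = -4*⅛*18 = -½*18 = -9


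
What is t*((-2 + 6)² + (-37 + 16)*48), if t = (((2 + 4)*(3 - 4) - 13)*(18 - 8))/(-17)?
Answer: -188480/17 ≈ -11087.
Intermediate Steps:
t = 190/17 (t = ((6*(-1) - 13)*10)*(-1/17) = ((-6 - 13)*10)*(-1/17) = -19*10*(-1/17) = -190*(-1/17) = 190/17 ≈ 11.176)
t*((-2 + 6)² + (-37 + 16)*48) = 190*((-2 + 6)² + (-37 + 16)*48)/17 = 190*(4² - 21*48)/17 = 190*(16 - 1008)/17 = (190/17)*(-992) = -188480/17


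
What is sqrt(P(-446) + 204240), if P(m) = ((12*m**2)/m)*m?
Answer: 16*sqrt(10122) ≈ 1609.7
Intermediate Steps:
P(m) = 12*m**2 (P(m) = (12*m)*m = 12*m**2)
sqrt(P(-446) + 204240) = sqrt(12*(-446)**2 + 204240) = sqrt(12*198916 + 204240) = sqrt(2386992 + 204240) = sqrt(2591232) = 16*sqrt(10122)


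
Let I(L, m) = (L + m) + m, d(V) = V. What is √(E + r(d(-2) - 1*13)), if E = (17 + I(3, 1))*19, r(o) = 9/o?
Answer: √10435/5 ≈ 20.430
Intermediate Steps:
I(L, m) = L + 2*m
E = 418 (E = (17 + (3 + 2*1))*19 = (17 + (3 + 2))*19 = (17 + 5)*19 = 22*19 = 418)
√(E + r(d(-2) - 1*13)) = √(418 + 9/(-2 - 1*13)) = √(418 + 9/(-2 - 13)) = √(418 + 9/(-15)) = √(418 + 9*(-1/15)) = √(418 - ⅗) = √(2087/5) = √10435/5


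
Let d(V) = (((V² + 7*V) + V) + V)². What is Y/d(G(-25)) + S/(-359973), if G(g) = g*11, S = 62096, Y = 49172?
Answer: -4371752407469/25344574014375 ≈ -0.17249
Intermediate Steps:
G(g) = 11*g
d(V) = (V² + 9*V)² (d(V) = ((V² + 8*V) + V)² = (V² + 9*V)²)
Y/d(G(-25)) + S/(-359973) = 49172/(((11*(-25))²*(9 + 11*(-25))²)) + 62096/(-359973) = 49172/(((-275)²*(9 - 275)²)) + 62096*(-1/359973) = 49172/((75625*(-266)²)) - 62096/359973 = 49172/((75625*70756)) - 62096/359973 = 49172/5350922500 - 62096/359973 = 49172*(1/5350922500) - 62096/359973 = 647/70406875 - 62096/359973 = -4371752407469/25344574014375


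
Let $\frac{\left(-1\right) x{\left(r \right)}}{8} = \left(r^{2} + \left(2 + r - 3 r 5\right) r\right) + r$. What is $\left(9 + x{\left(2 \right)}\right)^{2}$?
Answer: $790321$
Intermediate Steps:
$x{\left(r \right)} = - 8 r - 8 r^{2} - 8 r \left(2 - 15 r^{2}\right)$ ($x{\left(r \right)} = - 8 \left(\left(r^{2} + \left(2 + r - 3 r 5\right) r\right) + r\right) = - 8 \left(\left(r^{2} + \left(2 + r \left(- 15 r\right)\right) r\right) + r\right) = - 8 \left(\left(r^{2} + \left(2 - 15 r^{2}\right) r\right) + r\right) = - 8 \left(\left(r^{2} + r \left(2 - 15 r^{2}\right)\right) + r\right) = - 8 \left(r + r^{2} + r \left(2 - 15 r^{2}\right)\right) = - 8 r - 8 r^{2} - 8 r \left(2 - 15 r^{2}\right)$)
$\left(9 + x{\left(2 \right)}\right)^{2} = \left(9 + 8 \cdot 2 \left(-3 - 2 + 15 \cdot 2^{2}\right)\right)^{2} = \left(9 + 8 \cdot 2 \left(-3 - 2 + 15 \cdot 4\right)\right)^{2} = \left(9 + 8 \cdot 2 \left(-3 - 2 + 60\right)\right)^{2} = \left(9 + 8 \cdot 2 \cdot 55\right)^{2} = \left(9 + 880\right)^{2} = 889^{2} = 790321$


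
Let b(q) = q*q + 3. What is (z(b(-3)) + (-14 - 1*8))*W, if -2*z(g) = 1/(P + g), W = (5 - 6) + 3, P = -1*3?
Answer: -397/9 ≈ -44.111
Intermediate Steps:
b(q) = 3 + q**2 (b(q) = q**2 + 3 = 3 + q**2)
P = -3
W = 2 (W = -1 + 3 = 2)
z(g) = -1/(2*(-3 + g))
(z(b(-3)) + (-14 - 1*8))*W = (-1/(-6 + 2*(3 + (-3)**2)) + (-14 - 1*8))*2 = (-1/(-6 + 2*(3 + 9)) + (-14 - 8))*2 = (-1/(-6 + 2*12) - 22)*2 = (-1/(-6 + 24) - 22)*2 = (-1/18 - 22)*2 = -397/18*2 = -397/9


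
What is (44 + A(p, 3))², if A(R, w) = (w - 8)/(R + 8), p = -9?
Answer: 2401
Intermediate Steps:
A(R, w) = (-8 + w)/(8 + R)
(44 + A(p, 3))² = (44 + (-8 + 3)/(8 - 9))² = (44 - 5/(-1))² = (44 - 1*(-5))² = (44 + 5)² = 49² = 2401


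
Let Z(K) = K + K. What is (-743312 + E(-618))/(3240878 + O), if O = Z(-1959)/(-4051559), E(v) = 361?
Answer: -3010109810609/13130608432720 ≈ -0.22924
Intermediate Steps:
Z(K) = 2*K
O = 3918/4051559 (O = (2*(-1959))/(-4051559) = -3918*(-1/4051559) = 3918/4051559 ≈ 0.00096704)
(-743312 + E(-618))/(3240878 + O) = (-743312 + 361)/(3240878 + 3918/4051559) = -742951/13130608432720/4051559 = -742951*4051559/13130608432720 = -3010109810609/13130608432720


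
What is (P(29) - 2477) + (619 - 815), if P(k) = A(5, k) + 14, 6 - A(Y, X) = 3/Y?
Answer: -13268/5 ≈ -2653.6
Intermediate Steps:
A(Y, X) = 6 - 3/Y
P(k) = 97/5 (P(k) = (6 - 3/5) + 14 = 27/5 + 14 = 97/5)
(P(29) - 2477) + (619 - 815) = (97/5 - 2477) + (619 - 815) = -12288/5 - 196 = -13268/5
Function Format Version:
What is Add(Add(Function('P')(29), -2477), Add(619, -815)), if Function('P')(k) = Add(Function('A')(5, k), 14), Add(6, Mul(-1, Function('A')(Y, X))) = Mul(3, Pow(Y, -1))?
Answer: Rational(-13268, 5) ≈ -2653.6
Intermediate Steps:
Function('A')(Y, X) = Add(6, Mul(-3, Pow(Y, -1))) (Function('A')(Y, X) = Add(6, Mul(-1, Mul(3, Pow(Y, -1)))) = Add(6, Mul(-3, Pow(Y, -1))))
Function('P')(k) = Rational(97, 5) (Function('P')(k) = Add(Add(6, Mul(-3, Pow(5, -1))), 14) = Add(Add(6, Mul(-3, Rational(1, 5))), 14) = Add(Add(6, Rational(-3, 5)), 14) = Add(Rational(27, 5), 14) = Rational(97, 5))
Add(Add(Function('P')(29), -2477), Add(619, -815)) = Add(Add(Rational(97, 5), -2477), Add(619, -815)) = Add(Rational(-12288, 5), -196) = Rational(-13268, 5)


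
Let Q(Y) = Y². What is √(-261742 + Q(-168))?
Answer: I*√233518 ≈ 483.24*I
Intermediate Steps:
√(-261742 + Q(-168)) = √(-261742 + (-168)²) = √(-261742 + 28224) = √(-233518) = I*√233518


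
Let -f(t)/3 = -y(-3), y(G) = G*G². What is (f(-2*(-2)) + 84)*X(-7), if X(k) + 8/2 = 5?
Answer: 3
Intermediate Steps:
y(G) = G³
f(t) = -81 (f(t) = -(-3)*(-3)³ = -(-3)*(-27) = -3*27 = -81)
X(k) = 1 (X(k) = -4 + 5 = 1)
(f(-2*(-2)) + 84)*X(-7) = (-81 + 84)*1 = 3*1 = 3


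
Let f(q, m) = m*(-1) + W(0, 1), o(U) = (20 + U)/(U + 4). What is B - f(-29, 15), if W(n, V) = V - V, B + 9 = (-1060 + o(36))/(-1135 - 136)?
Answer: 43423/6355 ≈ 6.8329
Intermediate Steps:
o(U) = (20 + U)/(4 + U)
B = -51902/6355 (B = -9 + (-1060 + (20 + 36)/(4 + 36))/(-1135 - 136) = -9 + (-1060 + 56/40)/(-1271) = -9 + (-1060 + (1/40)*56)*(-1/1271) = -9 + (-1060 + 7/5)*(-1/1271) = -9 - 5293/5*(-1/1271) = -9 + 5293/6355 = -51902/6355 ≈ -8.1671)
W(n, V) = 0
f(q, m) = -m (f(q, m) = m*(-1) + 0 = -m + 0 = -m)
B - f(-29, 15) = -51902/6355 - (-1)*15 = -51902/6355 - 1*(-15) = -51902/6355 + 15 = 43423/6355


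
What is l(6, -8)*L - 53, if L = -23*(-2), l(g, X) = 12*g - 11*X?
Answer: 7307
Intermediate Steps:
l(g, X) = -11*X + 12*g
L = 46
l(6, -8)*L - 53 = (-11*(-8) + 12*6)*46 - 53 = (88 + 72)*46 - 53 = 160*46 - 53 = 7360 - 53 = 7307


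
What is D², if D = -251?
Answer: 63001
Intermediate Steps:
D² = (-251)² = 63001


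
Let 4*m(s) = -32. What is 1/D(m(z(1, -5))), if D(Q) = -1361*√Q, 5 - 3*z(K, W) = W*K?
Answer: I*√2/5444 ≈ 0.00025977*I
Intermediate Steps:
z(K, W) = 5/3 - K*W/3 (z(K, W) = 5/3 - W*K/3 = 5/3 - K*W/3)
m(s) = -8 (m(s) = (¼)*(-32) = -8)
1/D(m(z(1, -5))) = 1/(-2722*I*√2) = I*√2/5444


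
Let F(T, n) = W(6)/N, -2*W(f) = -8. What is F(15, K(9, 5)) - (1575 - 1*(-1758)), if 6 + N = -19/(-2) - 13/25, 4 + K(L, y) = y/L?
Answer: -496417/149 ≈ -3331.7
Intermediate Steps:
K(L, y) = -4 + y/L
W(f) = 4 (W(f) = -½*(-8) = 4)
N = 149/50 (N = -6 + (-19/(-2) - 13/25) = -6 + (-19*(-½) - 13*1/25) = -6 + (19/2 - 13/25) = -6 + 449/50 = 149/50 ≈ 2.9800)
F(T, n) = 200/149 (F(T, n) = 4/(149/50) = 4*(50/149) = 200/149)
F(15, K(9, 5)) - (1575 - 1*(-1758)) = 200/149 - (1575 - 1*(-1758)) = 200/149 - (1575 + 1758) = 200/149 - 1*3333 = 200/149 - 3333 = -496417/149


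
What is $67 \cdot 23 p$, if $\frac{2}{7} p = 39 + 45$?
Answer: $453054$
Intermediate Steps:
$p = 294$ ($p = \frac{7 \left(39 + 45\right)}{2} = \frac{7}{2} \cdot 84 = 294$)
$67 \cdot 23 p = 67 \cdot 23 \cdot 294 = 1541 \cdot 294 = 453054$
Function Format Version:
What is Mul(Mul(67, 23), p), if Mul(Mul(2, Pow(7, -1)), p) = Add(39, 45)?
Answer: 453054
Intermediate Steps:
p = 294 (p = Mul(Rational(7, 2), Add(39, 45)) = Mul(Rational(7, 2), 84) = 294)
Mul(Mul(67, 23), p) = Mul(Mul(67, 23), 294) = Mul(1541, 294) = 453054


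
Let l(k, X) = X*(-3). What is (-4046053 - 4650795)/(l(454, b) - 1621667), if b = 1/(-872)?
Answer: 7583651456/1414093621 ≈ 5.3629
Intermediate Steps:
b = -1/872 ≈ -0.0011468
l(k, X) = -3*X
(-4046053 - 4650795)/(l(454, b) - 1621667) = (-4046053 - 4650795)/(-3*(-1/872) - 1621667) = -8696848/(3/872 - 1621667) = -8696848/(-1414093621/872) = -8696848*(-872/1414093621) = 7583651456/1414093621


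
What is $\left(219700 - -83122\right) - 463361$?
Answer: $-160539$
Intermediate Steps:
$\left(219700 - -83122\right) - 463361 = \left(219700 + 83122\right) - 463361 = 302822 - 463361 = -160539$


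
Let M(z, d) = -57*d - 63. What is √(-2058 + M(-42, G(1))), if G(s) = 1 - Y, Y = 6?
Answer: 6*I*√51 ≈ 42.849*I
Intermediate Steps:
G(s) = -5 (G(s) = 1 - 1*6 = 1 - 6 = -5)
M(z, d) = -63 - 57*d
√(-2058 + M(-42, G(1))) = √(-2058 + (-63 - 57*(-5))) = √(-2058 + (-63 + 285)) = √(-2058 + 222) = √(-1836) = 6*I*√51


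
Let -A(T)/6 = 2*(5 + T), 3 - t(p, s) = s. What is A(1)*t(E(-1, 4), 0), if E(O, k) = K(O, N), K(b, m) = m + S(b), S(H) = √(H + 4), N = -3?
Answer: -216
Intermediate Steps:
S(H) = √(4 + H)
K(b, m) = m + √(4 + b)
E(O, k) = -3 + √(4 + O)
t(p, s) = 3 - s
A(T) = -60 - 12*T (A(T) = -12*(5 + T) = -6*(10 + 2*T) = -60 - 12*T)
A(1)*t(E(-1, 4), 0) = (-60 - 12*1)*(3 - 1*0) = (-60 - 12)*(3 + 0) = -72*3 = -216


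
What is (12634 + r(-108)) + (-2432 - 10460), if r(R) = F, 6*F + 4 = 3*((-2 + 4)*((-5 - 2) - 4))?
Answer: -809/3 ≈ -269.67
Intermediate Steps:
F = -35/3 (F = -⅔ + (3*((-2 + 4)*((-5 - 2) - 4)))/6 = -⅔ + (3*(2*(-7 - 4)))/6 = -⅔ + (3*(2*(-11)))/6 = -⅔ + (3*(-22))/6 = -⅔ + (⅙)*(-66) = -⅔ - 11 = -35/3 ≈ -11.667)
r(R) = -35/3
(12634 + r(-108)) + (-2432 - 10460) = (12634 - 35/3) + (-2432 - 10460) = 37867/3 - 12892 = -809/3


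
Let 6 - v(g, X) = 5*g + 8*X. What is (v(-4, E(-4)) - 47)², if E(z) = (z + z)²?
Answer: 284089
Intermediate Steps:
E(z) = 4*z² (E(z) = (2*z)² = 4*z²)
v(g, X) = 6 - 8*X - 5*g (v(g, X) = 6 - (5*g + 8*X) = 6 + (-8*X - 5*g) = 6 - 8*X - 5*g)
(v(-4, E(-4)) - 47)² = ((6 - 32*(-4)² - 5*(-4)) - 47)² = ((6 - 32*16 + 20) - 47)² = ((6 - 8*64 + 20) - 47)² = ((6 - 512 + 20) - 47)² = (-486 - 47)² = (-533)² = 284089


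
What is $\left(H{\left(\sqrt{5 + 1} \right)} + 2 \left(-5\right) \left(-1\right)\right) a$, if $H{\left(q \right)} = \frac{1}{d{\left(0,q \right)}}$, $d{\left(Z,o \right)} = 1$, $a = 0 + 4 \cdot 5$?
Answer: $220$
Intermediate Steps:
$a = 20$ ($a = 0 + 20 = 20$)
$H{\left(q \right)} = 1$ ($H{\left(q \right)} = 1^{-1} = 1$)
$\left(H{\left(\sqrt{5 + 1} \right)} + 2 \left(-5\right) \left(-1\right)\right) a = \left(1 + 2 \left(-5\right) \left(-1\right)\right) 20 = \left(1 - -10\right) 20 = \left(1 + 10\right) 20 = 11 \cdot 20 = 220$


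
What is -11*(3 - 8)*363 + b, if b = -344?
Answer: 19621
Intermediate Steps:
-11*(3 - 8)*363 + b = -11*(3 - 8)*363 - 344 = -11*(-5)*363 - 344 = 55*363 - 344 = 19965 - 344 = 19621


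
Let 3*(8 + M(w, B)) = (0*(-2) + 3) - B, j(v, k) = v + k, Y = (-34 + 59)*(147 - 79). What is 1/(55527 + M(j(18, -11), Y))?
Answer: 3/164860 ≈ 1.8197e-5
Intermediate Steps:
Y = 1700 (Y = 25*68 = 1700)
j(v, k) = k + v
M(w, B) = -7 - B/3 (M(w, B) = -8 + ((0*(-2) + 3) - B)/3 = -8 + ((0 + 3) - B)/3 = -8 + (3 - B)/3 = -8 + (1 - B/3) = -7 - B/3)
1/(55527 + M(j(18, -11), Y)) = 1/(55527 + (-7 - ⅓*1700)) = 1/(55527 + (-7 - 1700/3)) = 1/(55527 - 1721/3) = 1/(164860/3) = 3/164860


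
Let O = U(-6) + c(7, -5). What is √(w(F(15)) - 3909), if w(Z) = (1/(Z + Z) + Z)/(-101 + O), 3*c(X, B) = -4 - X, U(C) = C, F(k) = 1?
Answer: I*√430867110/332 ≈ 62.522*I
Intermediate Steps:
c(X, B) = -4/3 - X/3 (c(X, B) = (-4 - X)/3 = -4/3 - X/3)
O = -29/3 (O = -6 + (-4/3 - ⅓*7) = -6 + (-4/3 - 7/3) = -6 - 11/3 = -29/3 ≈ -9.6667)
w(Z) = -3*Z/332 - 3/(664*Z) (w(Z) = (1/(Z + Z) + Z)/(-101 - 29/3) = (1/(2*Z) + Z)/(-332/3) = (1/(2*Z) + Z)*(-3/332) = (Z + 1/(2*Z))*(-3/332) = -3*Z/332 - 3/(664*Z))
√(w(F(15)) - 3909) = √((3/664)*(-1 - 2*1²)/1 - 3909) = √((3/664)*1*(-1 - 2*1) - 3909) = √((3/664)*1*(-1 - 2) - 3909) = √((3/664)*1*(-3) - 3909) = √(-9/664 - 3909) = √(-2595585/664) = I*√430867110/332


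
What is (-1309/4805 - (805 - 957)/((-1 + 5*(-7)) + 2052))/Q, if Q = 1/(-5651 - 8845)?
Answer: 288196184/100905 ≈ 2856.1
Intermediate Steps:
Q = -1/14496 (Q = 1/(-14496) = -1/14496 ≈ -6.8985e-5)
(-1309/4805 - (805 - 957)/((-1 + 5*(-7)) + 2052))/Q = (-1309/4805 - (805 - 957)/((-1 + 5*(-7)) + 2052))/(-1/14496) = (-1309*1/4805 - (-152)/((-1 - 35) + 2052))*(-14496) = (-1309/4805 - (-152)/(-36 + 2052))*(-14496) = (-1309/4805 - (-152)/2016)*(-14496) = (-1309/4805 - 1*(-19/252))*(-14496) = (-1309/4805 + 19/252)*(-14496) = -238573/1210860*(-14496) = 288196184/100905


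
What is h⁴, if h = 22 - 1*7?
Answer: 50625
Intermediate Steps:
h = 15 (h = 22 - 7 = 15)
h⁴ = 15⁴ = 50625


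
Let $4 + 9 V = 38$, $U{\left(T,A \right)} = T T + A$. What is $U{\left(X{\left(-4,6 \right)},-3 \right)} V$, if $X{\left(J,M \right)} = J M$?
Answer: $\frac{6494}{3} \approx 2164.7$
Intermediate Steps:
$U{\left(T,A \right)} = A + T^{2}$ ($U{\left(T,A \right)} = T^{2} + A = A + T^{2}$)
$V = \frac{34}{9}$ ($V = - \frac{4}{9} + \frac{1}{9} \cdot 38 = - \frac{4}{9} + \frac{38}{9} = \frac{34}{9} \approx 3.7778$)
$U{\left(X{\left(-4,6 \right)},-3 \right)} V = \left(-3 + \left(\left(-4\right) 6\right)^{2}\right) \frac{34}{9} = \left(-3 + \left(-24\right)^{2}\right) \frac{34}{9} = \left(-3 + 576\right) \frac{34}{9} = 573 \cdot \frac{34}{9} = \frac{6494}{3}$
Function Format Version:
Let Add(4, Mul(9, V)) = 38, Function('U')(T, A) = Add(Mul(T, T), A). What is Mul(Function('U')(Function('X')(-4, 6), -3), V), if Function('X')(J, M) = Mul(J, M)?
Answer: Rational(6494, 3) ≈ 2164.7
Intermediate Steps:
Function('U')(T, A) = Add(A, Pow(T, 2)) (Function('U')(T, A) = Add(Pow(T, 2), A) = Add(A, Pow(T, 2)))
V = Rational(34, 9) (V = Add(Rational(-4, 9), Mul(Rational(1, 9), 38)) = Add(Rational(-4, 9), Rational(38, 9)) = Rational(34, 9) ≈ 3.7778)
Mul(Function('U')(Function('X')(-4, 6), -3), V) = Mul(Add(-3, Pow(Mul(-4, 6), 2)), Rational(34, 9)) = Mul(Add(-3, Pow(-24, 2)), Rational(34, 9)) = Mul(Add(-3, 576), Rational(34, 9)) = Mul(573, Rational(34, 9)) = Rational(6494, 3)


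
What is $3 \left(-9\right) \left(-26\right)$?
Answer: $702$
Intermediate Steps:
$3 \left(-9\right) \left(-26\right) = \left(-27\right) \left(-26\right) = 702$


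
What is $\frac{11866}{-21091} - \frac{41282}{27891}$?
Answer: $- \frac{1201633268}{588249081} \approx -2.0427$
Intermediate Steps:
$\frac{11866}{-21091} - \frac{41282}{27891} = 11866 \left(- \frac{1}{21091}\right) - \frac{41282}{27891} = - \frac{11866}{21091} - \frac{41282}{27891} = - \frac{1201633268}{588249081}$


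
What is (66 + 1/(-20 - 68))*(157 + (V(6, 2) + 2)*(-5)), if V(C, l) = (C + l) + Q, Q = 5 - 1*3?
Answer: 563279/88 ≈ 6400.9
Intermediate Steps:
Q = 2 (Q = 5 - 3 = 2)
V(C, l) = 2 + C + l (V(C, l) = (C + l) + 2 = 2 + C + l)
(66 + 1/(-20 - 68))*(157 + (V(6, 2) + 2)*(-5)) = (66 + 1/(-20 - 68))*(157 + ((2 + 6 + 2) + 2)*(-5)) = (66 + 1/(-88))*(157 + (10 + 2)*(-5)) = (66 - 1/88)*(157 + 12*(-5)) = 5807*(157 - 60)/88 = (5807/88)*97 = 563279/88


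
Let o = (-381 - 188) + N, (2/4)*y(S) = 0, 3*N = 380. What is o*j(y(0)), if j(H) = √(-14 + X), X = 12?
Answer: -1327*I*√2/3 ≈ -625.55*I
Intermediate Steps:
N = 380/3 (N = (⅓)*380 = 380/3 ≈ 126.67)
y(S) = 0 (y(S) = 2*0 = 0)
o = -1327/3 (o = (-381 - 188) + 380/3 = -569 + 380/3 = -1327/3 ≈ -442.33)
j(H) = I*√2 (j(H) = √(-14 + 12) = √(-2) = I*√2)
o*j(y(0)) = -1327*I*√2/3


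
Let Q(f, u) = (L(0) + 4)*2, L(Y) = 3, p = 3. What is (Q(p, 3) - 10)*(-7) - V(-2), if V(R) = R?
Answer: -26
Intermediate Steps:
Q(f, u) = 14 (Q(f, u) = (3 + 4)*2 = 7*2 = 14)
(Q(p, 3) - 10)*(-7) - V(-2) = (14 - 10)*(-7) - 1*(-2) = 4*(-7) + 2 = -28 + 2 = -26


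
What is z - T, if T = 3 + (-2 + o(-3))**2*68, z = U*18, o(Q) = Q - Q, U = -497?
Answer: -9221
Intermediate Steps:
o(Q) = 0
z = -8946 (z = -497*18 = -8946)
T = 275 (T = 3 + (-2 + 0)**2*68 = 3 + (-2)**2*68 = 3 + 4*68 = 3 + 272 = 275)
z - T = -8946 - 1*275 = -8946 - 275 = -9221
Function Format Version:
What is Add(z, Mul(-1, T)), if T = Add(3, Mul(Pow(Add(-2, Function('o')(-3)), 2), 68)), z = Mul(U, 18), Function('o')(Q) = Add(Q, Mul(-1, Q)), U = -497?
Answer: -9221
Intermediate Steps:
Function('o')(Q) = 0
z = -8946 (z = Mul(-497, 18) = -8946)
T = 275 (T = Add(3, Mul(Pow(Add(-2, 0), 2), 68)) = Add(3, Mul(Pow(-2, 2), 68)) = Add(3, Mul(4, 68)) = Add(3, 272) = 275)
Add(z, Mul(-1, T)) = Add(-8946, Mul(-1, 275)) = Add(-8946, -275) = -9221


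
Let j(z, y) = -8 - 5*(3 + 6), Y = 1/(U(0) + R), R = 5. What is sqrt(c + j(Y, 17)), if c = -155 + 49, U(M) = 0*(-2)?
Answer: I*sqrt(159) ≈ 12.61*I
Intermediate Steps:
U(M) = 0
c = -106
Y = 1/5 (Y = 1/(0 + 5) = 1/5 ≈ 0.20000)
j(z, y) = -53 (j(z, y) = -8 - 5*9 = -8 - 45 = -53)
sqrt(c + j(Y, 17)) = sqrt(-106 - 53) = sqrt(-159) = I*sqrt(159)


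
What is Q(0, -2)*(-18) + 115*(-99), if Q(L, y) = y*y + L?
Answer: -11457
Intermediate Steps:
Q(L, y) = L + y**2 (Q(L, y) = y**2 + L = L + y**2)
Q(0, -2)*(-18) + 115*(-99) = (0 + (-2)**2)*(-18) + 115*(-99) = (0 + 4)*(-18) - 11385 = 4*(-18) - 11385 = -72 - 11385 = -11457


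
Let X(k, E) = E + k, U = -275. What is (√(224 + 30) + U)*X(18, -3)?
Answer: -4125 + 15*√254 ≈ -3885.9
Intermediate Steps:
(√(224 + 30) + U)*X(18, -3) = (√(224 + 30) - 275)*(-3 + 18) = (√254 - 275)*15 = (-275 + √254)*15 = -4125 + 15*√254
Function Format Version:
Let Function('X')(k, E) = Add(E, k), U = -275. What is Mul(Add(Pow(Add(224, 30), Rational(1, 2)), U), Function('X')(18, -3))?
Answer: Add(-4125, Mul(15, Pow(254, Rational(1, 2)))) ≈ -3885.9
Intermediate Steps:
Mul(Add(Pow(Add(224, 30), Rational(1, 2)), U), Function('X')(18, -3)) = Mul(Add(Pow(Add(224, 30), Rational(1, 2)), -275), Add(-3, 18)) = Mul(Add(Pow(254, Rational(1, 2)), -275), 15) = Mul(Add(-275, Pow(254, Rational(1, 2))), 15) = Add(-4125, Mul(15, Pow(254, Rational(1, 2))))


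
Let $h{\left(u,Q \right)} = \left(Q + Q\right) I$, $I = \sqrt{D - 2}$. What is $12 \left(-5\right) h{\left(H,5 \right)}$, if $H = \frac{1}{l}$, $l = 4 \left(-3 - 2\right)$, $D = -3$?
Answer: $- 600 i \sqrt{5} \approx - 1341.6 i$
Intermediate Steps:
$I = i \sqrt{5}$ ($I = \sqrt{-3 - 2} = \sqrt{-5} = i \sqrt{5} \approx 2.2361 i$)
$l = -20$ ($l = 4 \left(-5\right) = -20$)
$H = - \frac{1}{20}$ ($H = \frac{1}{-20} = - \frac{1}{20} \approx -0.05$)
$h{\left(u,Q \right)} = 2 i Q \sqrt{5}$ ($h{\left(u,Q \right)} = \left(Q + Q\right) i \sqrt{5} = 2 Q i \sqrt{5} = 2 i Q \sqrt{5}$)
$12 \left(-5\right) h{\left(H,5 \right)} = 12 \left(-5\right) 2 i 5 \sqrt{5} = - 60 \cdot 10 i \sqrt{5} = - 600 i \sqrt{5}$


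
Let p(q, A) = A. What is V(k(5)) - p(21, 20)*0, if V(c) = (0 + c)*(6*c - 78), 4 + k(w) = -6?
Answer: 1380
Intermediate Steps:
k(w) = -10 (k(w) = -4 - 6 = -10)
V(c) = c*(-78 + 6*c)
V(k(5)) - p(21, 20)*0 = 6*(-10)*(-13 - 10) - 20*0 = 6*(-10)*(-23) - 1*0 = 1380 + 0 = 1380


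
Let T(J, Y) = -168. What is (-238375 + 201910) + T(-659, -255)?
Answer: -36633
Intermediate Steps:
(-238375 + 201910) + T(-659, -255) = (-238375 + 201910) - 168 = -36465 - 168 = -36633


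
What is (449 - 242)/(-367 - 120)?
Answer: -207/487 ≈ -0.42505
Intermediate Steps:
(449 - 242)/(-367 - 120) = 207/(-487) = 207*(-1/487) = -207/487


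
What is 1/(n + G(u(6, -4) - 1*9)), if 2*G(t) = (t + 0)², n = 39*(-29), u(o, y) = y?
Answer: -2/2093 ≈ -0.00095557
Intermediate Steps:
n = -1131
G(t) = t²/2 (G(t) = (t + 0)²/2 = t²/2)
1/(n + G(u(6, -4) - 1*9)) = 1/(-1131 + (-4 - 1*9)²/2) = 1/(-1131 + (-4 - 9)²/2) = 1/(-1131 + (½)*(-13)²) = 1/(-1131 + (½)*169) = 1/(-1131 + 169/2) = 1/(-2093/2) = -2/2093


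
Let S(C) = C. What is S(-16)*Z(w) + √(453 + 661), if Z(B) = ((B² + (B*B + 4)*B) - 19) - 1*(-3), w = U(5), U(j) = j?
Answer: -2464 + √1114 ≈ -2430.6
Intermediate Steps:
w = 5
Z(B) = -16 + B² + B*(4 + B²) (Z(B) = ((B² + (B² + 4)*B) - 19) + 3 = ((B² + (4 + B²)*B) - 19) + 3 = ((B² + B*(4 + B²)) - 19) + 3 = (-19 + B² + B*(4 + B²)) + 3 = -16 + B² + B*(4 + B²))
S(-16)*Z(w) + √(453 + 661) = -16*(-16 + 5² + 5³ + 4*5) + √(453 + 661) = -16*(-16 + 25 + 125 + 20) + √1114 = -16*154 + √1114 = -2464 + √1114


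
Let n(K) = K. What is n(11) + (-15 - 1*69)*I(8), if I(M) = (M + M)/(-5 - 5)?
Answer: 727/5 ≈ 145.40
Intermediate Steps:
I(M) = -M/5 (I(M) = (2*M)/(-10) = (2*M)*(-⅒) = -M/5)
n(11) + (-15 - 1*69)*I(8) = 11 + (-15 - 1*69)*(-⅕*8) = 11 + (-15 - 69)*(-8/5) = 11 - 84*(-8/5) = 11 + 672/5 = 727/5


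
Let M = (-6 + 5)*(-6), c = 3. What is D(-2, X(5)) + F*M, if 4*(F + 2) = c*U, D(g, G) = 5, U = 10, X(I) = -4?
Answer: 38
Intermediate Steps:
M = 6 (M = -1*(-6) = 6)
F = 11/2 (F = -2 + (3*10)/4 = -2 + (¼)*30 = -2 + 15/2 = 11/2 ≈ 5.5000)
D(-2, X(5)) + F*M = 5 + (11/2)*6 = 5 + 33 = 38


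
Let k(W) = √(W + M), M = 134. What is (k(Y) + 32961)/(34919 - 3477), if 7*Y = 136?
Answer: 32961/31442 + √7518/220094 ≈ 1.0487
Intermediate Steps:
Y = 136/7 (Y = (⅐)*136 = 136/7 ≈ 19.429)
k(W) = √(134 + W) (k(W) = √(W + 134) = √(134 + W))
(k(Y) + 32961)/(34919 - 3477) = (√(134 + 136/7) + 32961)/(34919 - 3477) = (√(1074/7) + 32961)/31442 = (√7518/7 + 32961)*(1/31442) = (32961 + √7518/7)*(1/31442) = 32961/31442 + √7518/220094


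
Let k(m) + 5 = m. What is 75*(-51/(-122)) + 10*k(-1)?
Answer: -3495/122 ≈ -28.648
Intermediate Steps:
k(m) = -5 + m
75*(-51/(-122)) + 10*k(-1) = 75*(-51/(-122)) + 10*(-5 - 1) = 75*(-51*(-1/122)) + 10*(-6) = 75*(51/122) - 60 = 3825/122 - 60 = -3495/122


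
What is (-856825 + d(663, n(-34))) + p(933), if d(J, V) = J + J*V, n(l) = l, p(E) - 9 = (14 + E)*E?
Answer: 4856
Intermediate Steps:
p(E) = 9 + E*(14 + E) (p(E) = 9 + (14 + E)*E = 9 + E*(14 + E))
(-856825 + d(663, n(-34))) + p(933) = (-856825 + 663*(1 - 34)) + (9 + 933² + 14*933) = (-856825 + 663*(-33)) + (9 + 870489 + 13062) = (-856825 - 21879) + 883560 = -878704 + 883560 = 4856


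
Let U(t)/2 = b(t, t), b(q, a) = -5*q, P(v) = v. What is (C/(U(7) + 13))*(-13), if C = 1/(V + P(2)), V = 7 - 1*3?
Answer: 13/342 ≈ 0.038012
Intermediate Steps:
V = 4 (V = 7 - 3 = 4)
U(t) = -10*t (U(t) = 2*(-5*t) = -10*t)
C = ⅙ (C = 1/(4 + 2) = 1/6 = ⅙ ≈ 0.16667)
(C/(U(7) + 13))*(-13) = ((⅙)/(-10*7 + 13))*(-13) = ((⅙)/(-70 + 13))*(-13) = ((⅙)/(-57))*(-13) = -1/57*⅙*(-13) = -1/342*(-13) = 13/342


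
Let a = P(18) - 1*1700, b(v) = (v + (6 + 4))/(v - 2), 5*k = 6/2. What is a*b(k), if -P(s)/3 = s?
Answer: 92962/7 ≈ 13280.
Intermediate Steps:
P(s) = -3*s
k = ⅗ (k = (6/2)/5 = (6*(½))/5 = (⅕)*3 = ⅗ ≈ 0.60000)
b(v) = (10 + v)/(-2 + v) (b(v) = (v + 10)/(-2 + v) = (10 + v)/(-2 + v))
a = -1754 (a = -3*18 - 1*1700 = -54 - 1700 = -1754)
a*b(k) = -1754*(10 + ⅗)/(-2 + ⅗) = -1754*53/((-7/5)*5) = -(-8770)*53/(7*5) = -1754*(-53/7) = 92962/7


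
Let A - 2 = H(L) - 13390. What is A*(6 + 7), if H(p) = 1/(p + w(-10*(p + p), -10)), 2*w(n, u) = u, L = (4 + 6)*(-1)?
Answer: -2610673/15 ≈ -1.7404e+5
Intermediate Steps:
L = -10 (L = 10*(-1) = -10)
w(n, u) = u/2
H(p) = 1/(-5 + p) (H(p) = 1/(p + (1/2)*(-10)) = 1/(p - 5) = 1/(-5 + p))
A = -200821/15 (A = 2 + (1/(-5 - 10) - 13390) = 2 + (1/(-15) - 13390) = 2 + (-1/15 - 13390) = 2 - 200851/15 = -200821/15 ≈ -13388.)
A*(6 + 7) = -200821*(6 + 7)/15 = -200821/15*13 = -2610673/15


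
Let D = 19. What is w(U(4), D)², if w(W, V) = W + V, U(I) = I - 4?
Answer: 361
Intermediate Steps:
U(I) = -4 + I
w(W, V) = V + W
w(U(4), D)² = (19 + (-4 + 4))² = (19 + 0)² = 19² = 361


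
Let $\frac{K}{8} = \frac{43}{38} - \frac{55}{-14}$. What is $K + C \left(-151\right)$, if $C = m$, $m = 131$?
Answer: $- \frac{2625489}{133} \approx -19741.0$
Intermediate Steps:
$C = 131$
$K = \frac{5384}{133}$ ($K = 8 \left(\frac{43}{38} - \frac{55}{-14}\right) = 8 \left(43 \cdot \frac{1}{38} - - \frac{55}{14}\right) = 8 \left(\frac{43}{38} + \frac{55}{14}\right) = 8 \cdot \frac{673}{133} = \frac{5384}{133} \approx 40.481$)
$K + C \left(-151\right) = \frac{5384}{133} + 131 \left(-151\right) = \frac{5384}{133} - 19781 = - \frac{2625489}{133}$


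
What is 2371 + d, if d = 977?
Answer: 3348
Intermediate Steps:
2371 + d = 2371 + 977 = 3348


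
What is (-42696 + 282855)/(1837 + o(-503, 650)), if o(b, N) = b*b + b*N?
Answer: -240159/72104 ≈ -3.3307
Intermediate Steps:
o(b, N) = b**2 + N*b
(-42696 + 282855)/(1837 + o(-503, 650)) = (-42696 + 282855)/(1837 - 503*(650 - 503)) = 240159/(1837 - 503*147) = 240159/(1837 - 73941) = 240159/(-72104) = 240159*(-1/72104) = -240159/72104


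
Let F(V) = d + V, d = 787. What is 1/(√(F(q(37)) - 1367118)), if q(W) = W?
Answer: -I*√1366294/1366294 ≈ -0.00085552*I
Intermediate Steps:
F(V) = 787 + V
1/(√(F(q(37)) - 1367118)) = 1/(√((787 + 37) - 1367118)) = 1/(√(824 - 1367118)) = 1/(√(-1366294)) = 1/(I*√1366294) = -I*√1366294/1366294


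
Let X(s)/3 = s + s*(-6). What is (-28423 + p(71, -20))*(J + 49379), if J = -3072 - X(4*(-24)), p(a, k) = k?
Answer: -1276152081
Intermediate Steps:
X(s) = -15*s (X(s) = 3*(s + s*(-6)) = 3*(s - 6*s) = 3*(-5*s) = -15*s)
J = -4512 (J = -3072 - (-15)*4*(-24) = -3072 - (-15)*(-96) = -3072 - 1*1440 = -3072 - 1440 = -4512)
(-28423 + p(71, -20))*(J + 49379) = (-28423 - 20)*(-4512 + 49379) = -28443*44867 = -1276152081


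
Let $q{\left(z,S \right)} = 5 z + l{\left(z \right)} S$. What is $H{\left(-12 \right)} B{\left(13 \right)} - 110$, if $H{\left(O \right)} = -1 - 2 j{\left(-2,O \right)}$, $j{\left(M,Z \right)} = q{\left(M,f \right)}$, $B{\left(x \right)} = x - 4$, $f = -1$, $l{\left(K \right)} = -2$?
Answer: $25$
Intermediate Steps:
$q{\left(z,S \right)} = - 2 S + 5 z$ ($q{\left(z,S \right)} = 5 z - 2 S = - 2 S + 5 z$)
$B{\left(x \right)} = -4 + x$
$j{\left(M,Z \right)} = 2 + 5 M$ ($j{\left(M,Z \right)} = \left(-2\right) \left(-1\right) + 5 M = 2 + 5 M$)
$H{\left(O \right)} = 15$ ($H{\left(O \right)} = -1 - 2 \left(2 + 5 \left(-2\right)\right) = -1 - 2 \left(2 - 10\right) = -1 - -16 = -1 + 16 = 15$)
$H{\left(-12 \right)} B{\left(13 \right)} - 110 = 15 \left(-4 + 13\right) - 110 = 15 \cdot 9 - 110 = 135 - 110 = 25$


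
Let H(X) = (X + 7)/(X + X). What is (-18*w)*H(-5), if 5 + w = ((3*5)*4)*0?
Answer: -18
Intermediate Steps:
H(X) = (7 + X)/(2*X) (H(X) = (7 + X)/((2*X)) = (7 + X)*(1/(2*X)) = (7 + X)/(2*X))
w = -5 (w = -5 + ((3*5)*4)*0 = -5 + (15*4)*0 = -5 + 60*0 = -5 + 0 = -5)
(-18*w)*H(-5) = (-18*(-5))*((½)*(7 - 5)/(-5)) = 90*((½)*(-⅕)*2) = 90*(-⅕) = -18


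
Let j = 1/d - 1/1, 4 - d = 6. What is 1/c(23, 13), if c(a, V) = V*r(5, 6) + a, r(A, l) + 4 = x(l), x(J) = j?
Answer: -2/97 ≈ -0.020619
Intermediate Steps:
d = -2 (d = 4 - 1*6 = 4 - 6 = -2)
j = -3/2 (j = 1/(-2) - 1/1 = 1*(-½) - 1*1 = -½ - 1 = -3/2 ≈ -1.5000)
x(J) = -3/2
r(A, l) = -11/2 (r(A, l) = -4 - 3/2 = -11/2)
c(a, V) = a - 11*V/2 (c(a, V) = V*(-11/2) + a = -11*V/2 + a = a - 11*V/2)
1/c(23, 13) = 1/(23 - 11/2*13) = 1/(23 - 143/2) = 1/(-97/2) = -2/97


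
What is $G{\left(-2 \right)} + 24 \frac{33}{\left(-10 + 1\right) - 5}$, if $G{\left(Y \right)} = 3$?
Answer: $- \frac{375}{7} \approx -53.571$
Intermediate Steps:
$G{\left(-2 \right)} + 24 \frac{33}{\left(-10 + 1\right) - 5} = 3 + 24 \frac{33}{\left(-10 + 1\right) - 5} = 3 + 24 \frac{33}{-9 - 5} = 3 + 24 \frac{33}{-14} = 3 + 24 \cdot 33 \left(- \frac{1}{14}\right) = 3 + 24 \left(- \frac{33}{14}\right) = 3 - \frac{396}{7} = - \frac{375}{7}$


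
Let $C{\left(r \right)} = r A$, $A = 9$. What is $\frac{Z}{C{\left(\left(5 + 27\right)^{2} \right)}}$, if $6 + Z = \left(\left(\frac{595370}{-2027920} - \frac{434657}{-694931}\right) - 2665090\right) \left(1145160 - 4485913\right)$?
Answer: $\frac{1254725419758416898706987}{1298778138796032} \approx 9.6608 \cdot 10^{8}$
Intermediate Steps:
$C{\left(r \right)} = 9 r$ ($C{\left(r \right)} = r 9 = 9 r$)
$Z = \frac{1254725419758416898706987}{140926447352}$ ($Z = -6 + \left(\left(\frac{595370}{-2027920} - \frac{434657}{-694931}\right) - 2665090\right) \left(1145160 - 4485913\right) = -6 + \left(\left(595370 \left(- \frac{1}{2027920}\right) - - \frac{434657}{694931}\right) - 2665090\right) \left(-3340753\right) = -6 + \left(\left(- \frac{59537}{202792} + \frac{434657}{694931}\right) - 2665090\right) \left(-3340753\right) = -6 + \left(\frac{46770855397}{140926447352} - 2665090\right) \left(-3340753\right) = -6 - - \frac{1254725419759262457391099}{140926447352} = -6 + \frac{1254725419759262457391099}{140926447352} = \frac{1254725419758416898706987}{140926447352} \approx 8.9034 \cdot 10^{12}$)
$\frac{Z}{C{\left(\left(5 + 27\right)^{2} \right)}} = \frac{1254725419758416898706987}{140926447352 \cdot 9 \left(5 + 27\right)^{2}} = \frac{1254725419758416898706987}{140926447352 \cdot 9 \cdot 32^{2}} = \frac{1254725419758416898706987}{140926447352 \cdot 9 \cdot 1024} = \frac{1254725419758416898706987}{140926447352 \cdot 9216} = \frac{1254725419758416898706987}{140926447352} \cdot \frac{1}{9216} = \frac{1254725419758416898706987}{1298778138796032}$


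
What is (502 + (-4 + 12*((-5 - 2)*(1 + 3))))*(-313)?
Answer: -50706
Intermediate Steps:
(502 + (-4 + 12*((-5 - 2)*(1 + 3))))*(-313) = (502 + (-4 + 12*(-7*4)))*(-313) = (502 + (-4 + 12*(-28)))*(-313) = (502 + (-4 - 336))*(-313) = (502 - 340)*(-313) = 162*(-313) = -50706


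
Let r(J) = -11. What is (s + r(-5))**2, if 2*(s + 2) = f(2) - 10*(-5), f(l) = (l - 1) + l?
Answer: 729/4 ≈ 182.25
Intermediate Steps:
f(l) = -1 + 2*l (f(l) = (-1 + l) + l = -1 + 2*l)
s = 49/2 (s = -2 + ((-1 + 2*2) - 10*(-5))/2 = -2 + ((-1 + 4) + 50)/2 = -2 + (3 + 50)/2 = -2 + (1/2)*53 = -2 + 53/2 = 49/2 ≈ 24.500)
(s + r(-5))**2 = (49/2 - 11)**2 = (27/2)**2 = 729/4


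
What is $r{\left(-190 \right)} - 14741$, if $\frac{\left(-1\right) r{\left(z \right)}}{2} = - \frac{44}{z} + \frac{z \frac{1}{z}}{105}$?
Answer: $- \frac{29409257}{1995} \approx -14741.0$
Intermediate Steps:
$r{\left(z \right)} = - \frac{2}{105} + \frac{88}{z}$ ($r{\left(z \right)} = - 2 \left(- \frac{44}{z} + \frac{z \frac{1}{z}}{105}\right) = - 2 \left(- \frac{44}{z} + 1 \cdot \frac{1}{105}\right) = - 2 \left(- \frac{44}{z} + \frac{1}{105}\right) = - 2 \left(\frac{1}{105} - \frac{44}{z}\right) = - \frac{2}{105} + \frac{88}{z}$)
$r{\left(-190 \right)} - 14741 = \left(- \frac{2}{105} + \frac{88}{-190}\right) - 14741 = \left(- \frac{2}{105} + 88 \left(- \frac{1}{190}\right)\right) - 14741 = \left(- \frac{2}{105} - \frac{44}{95}\right) - 14741 = - \frac{962}{1995} - 14741 = - \frac{29409257}{1995}$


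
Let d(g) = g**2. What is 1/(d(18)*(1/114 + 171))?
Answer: 19/1052730 ≈ 1.8048e-5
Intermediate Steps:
1/(d(18)*(1/114 + 171)) = 1/(18**2*(1/114 + 171)) = 1/(324*(1/114 + 171)) = 1/(324*(19495/114)) = 1/(1052730/19) = 19/1052730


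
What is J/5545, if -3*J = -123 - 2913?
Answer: 1012/5545 ≈ 0.18251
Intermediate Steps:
J = 1012 (J = -(-123 - 2913)/3 = -⅓*(-3036) = 1012)
J/5545 = 1012/5545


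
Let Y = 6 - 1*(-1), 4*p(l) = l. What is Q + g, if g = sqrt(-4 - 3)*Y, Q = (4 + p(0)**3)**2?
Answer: 16 + 7*I*sqrt(7) ≈ 16.0 + 18.52*I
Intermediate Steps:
p(l) = l/4
Y = 7 (Y = 6 + 1 = 7)
Q = 16 (Q = (4 + ((1/4)*0)**3)**2 = (4 + 0**3)**2 = (4 + 0)**2 = 4**2 = 16)
g = 7*I*sqrt(7) (g = sqrt(-4 - 3)*7 = sqrt(-7)*7 = (I*sqrt(7))*7 = 7*I*sqrt(7) ≈ 18.52*I)
Q + g = 16 + 7*I*sqrt(7)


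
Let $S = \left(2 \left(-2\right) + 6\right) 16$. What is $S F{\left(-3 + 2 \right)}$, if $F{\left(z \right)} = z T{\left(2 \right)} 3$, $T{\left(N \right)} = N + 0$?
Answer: $-192$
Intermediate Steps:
$T{\left(N \right)} = N$
$S = 32$ ($S = \left(-4 + 6\right) 16 = 2 \cdot 16 = 32$)
$F{\left(z \right)} = 6 z$ ($F{\left(z \right)} = z 2 \cdot 3 = 2 z 3 = 6 z$)
$S F{\left(-3 + 2 \right)} = 32 \cdot 6 \left(-3 + 2\right) = 32 \cdot 6 \left(-1\right) = 32 \left(-6\right) = -192$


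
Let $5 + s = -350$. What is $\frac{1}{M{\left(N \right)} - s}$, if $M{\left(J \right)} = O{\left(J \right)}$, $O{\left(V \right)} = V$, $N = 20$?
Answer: $\frac{1}{375} \approx 0.0026667$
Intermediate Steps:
$M{\left(J \right)} = J$
$s = -355$ ($s = -5 - 350 = -355$)
$\frac{1}{M{\left(N \right)} - s} = \frac{1}{20 - -355} = \frac{1}{20 + 355} = \frac{1}{375}$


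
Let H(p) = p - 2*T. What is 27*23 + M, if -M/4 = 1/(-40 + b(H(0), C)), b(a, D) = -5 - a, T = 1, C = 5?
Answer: 26707/43 ≈ 621.09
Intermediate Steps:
H(p) = -2 + p (H(p) = p - 2*1 = p - 2 = -2 + p)
M = 4/43 (M = -4/(-40 + (-5 - (-2 + 0))) = -4/(-40 + (-5 - 1*(-2))) = -4/(-40 + (-5 + 2)) = -4/(-40 - 3) = -4/(-43) = -4*(-1/43) = 4/43 ≈ 0.093023)
27*23 + M = 27*23 + 4/43 = 621 + 4/43 = 26707/43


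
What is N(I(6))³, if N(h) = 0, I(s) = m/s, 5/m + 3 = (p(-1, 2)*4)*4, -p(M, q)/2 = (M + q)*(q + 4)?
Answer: 0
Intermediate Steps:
p(M, q) = -2*(4 + q)*(M + q) (p(M, q) = -2*(M + q)*(q + 4) = -2*(M + q)*(4 + q) = -2*(4 + q)*(M + q))
m = -1/39 (m = 5/(-3 + ((-8*(-1) - 8*2 - 2*2² - 2*(-1)*2)*4)*4) = 5/(-3 + ((8 - 16 - 2*4 + 4)*4)*4) = 5/(-3 + ((8 - 16 - 8 + 4)*4)*4) = 5/(-3 - 12*4*4) = 5/(-3 - 48*4) = 5/(-3 - 192) = 5/(-195) = 5*(-1/195) = -1/39 ≈ -0.025641)
I(s) = -1/(39*s)
N(I(6))³ = 0³ = 0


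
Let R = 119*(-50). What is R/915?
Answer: -1190/183 ≈ -6.5027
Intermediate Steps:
R = -5950
R/915 = -5950/915 = -5950*1/915 = -1190/183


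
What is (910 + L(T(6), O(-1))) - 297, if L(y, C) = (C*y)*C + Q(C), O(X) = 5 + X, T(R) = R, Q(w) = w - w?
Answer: 709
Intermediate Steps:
Q(w) = 0
L(y, C) = y*C² (L(y, C) = (C*y)*C + 0 = y*C² + 0 = y*C²)
(910 + L(T(6), O(-1))) - 297 = (910 + 6*(5 - 1)²) - 297 = (910 + 6*4²) - 297 = (910 + 6*16) - 297 = (910 + 96) - 297 = 1006 - 297 = 709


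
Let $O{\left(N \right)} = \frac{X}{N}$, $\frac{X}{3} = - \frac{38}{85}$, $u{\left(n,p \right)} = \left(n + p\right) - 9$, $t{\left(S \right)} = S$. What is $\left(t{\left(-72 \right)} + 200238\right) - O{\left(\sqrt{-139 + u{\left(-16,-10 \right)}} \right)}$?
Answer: $200166 - \frac{19 i \sqrt{174}}{2465} \approx 2.0017 \cdot 10^{5} - 0.10167 i$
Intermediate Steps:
$u{\left(n,p \right)} = -9 + n + p$
$X = - \frac{114}{85}$ ($X = 3 \left(- \frac{38}{85}\right) = - \frac{114}{85} \approx -1.3412$)
$O{\left(N \right)} = - \frac{114}{85 N}$
$\left(t{\left(-72 \right)} + 200238\right) - O{\left(\sqrt{-139 + u{\left(-16,-10 \right)}} \right)} = \left(-72 + 200238\right) - - \frac{114}{85 \sqrt{-139 - 35}} = 200166 - - \frac{114}{85 \sqrt{-139 - 35}} = 200166 - - \frac{114}{85 \sqrt{-174}} = 200166 - - \frac{114}{85 i \sqrt{174}} = 200166 - - \frac{114 \left(- \frac{i \sqrt{174}}{174}\right)}{85} = 200166 - \frac{19 i \sqrt{174}}{2465}$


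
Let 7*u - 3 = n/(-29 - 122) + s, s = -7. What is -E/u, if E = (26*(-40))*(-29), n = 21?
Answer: 6375824/125 ≈ 51007.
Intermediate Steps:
u = -625/1057 (u = 3/7 + (21/(-29 - 122) - 7)/7 = 3/7 + (21/(-151) - 7)/7 = 3/7 + (-1/151*21 - 7)/7 = 3/7 + (-21/151 - 7)/7 = 3/7 + (1/7)*(-1078/151) = 3/7 - 154/151 = -625/1057 ≈ -0.59130)
E = 30160 (E = -1040*(-29) = 30160)
-E/u = -30160/(-625/1057) = -30160*(-1057)/625 = -1*(-6375824/125) = 6375824/125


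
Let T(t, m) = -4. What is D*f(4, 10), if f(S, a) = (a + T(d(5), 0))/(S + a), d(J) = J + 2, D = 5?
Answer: 15/7 ≈ 2.1429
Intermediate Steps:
d(J) = 2 + J
f(S, a) = (-4 + a)/(S + a) (f(S, a) = (a - 4)/(S + a) = (-4 + a)/(S + a))
D*f(4, 10) = 5*((-4 + 10)/(4 + 10)) = 5*(6/14) = 5*((1/14)*6) = 5*(3/7) = 15/7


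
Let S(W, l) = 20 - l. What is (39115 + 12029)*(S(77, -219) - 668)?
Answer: -21940776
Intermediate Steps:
(39115 + 12029)*(S(77, -219) - 668) = (39115 + 12029)*((20 - 1*(-219)) - 668) = 51144*((20 + 219) - 668) = 51144*(239 - 668) = 51144*(-429) = -21940776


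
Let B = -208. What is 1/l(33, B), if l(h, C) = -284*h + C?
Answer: -1/9580 ≈ -0.00010438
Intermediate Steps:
l(h, C) = C - 284*h
1/l(33, B) = 1/(-208 - 284*33) = 1/(-208 - 9372) = 1/(-9580) = -1/9580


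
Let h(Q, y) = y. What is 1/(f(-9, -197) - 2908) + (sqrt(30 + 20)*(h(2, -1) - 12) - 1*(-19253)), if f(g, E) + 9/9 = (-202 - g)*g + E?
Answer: 26357356/1369 - 65*sqrt(2) ≈ 19161.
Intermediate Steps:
f(g, E) = -1 + E + g*(-202 - g) (f(g, E) = -1 + ((-202 - g)*g + E) = -1 + (g*(-202 - g) + E) = -1 + (E + g*(-202 - g)) = -1 + E + g*(-202 - g))
1/(f(-9, -197) - 2908) + (sqrt(30 + 20)*(h(2, -1) - 12) - 1*(-19253)) = 1/((-1 - 197 - 1*(-9)**2 - 202*(-9)) - 2908) + (sqrt(30 + 20)*(-1 - 12) - 1*(-19253)) = 1/((-1 - 197 - 1*81 + 1818) - 2908) + (sqrt(50)*(-13) + 19253) = 1/((-1 - 197 - 81 + 1818) - 2908) + ((5*sqrt(2))*(-13) + 19253) = 1/(1539 - 2908) + (-65*sqrt(2) + 19253) = 1/(-1369) + (19253 - 65*sqrt(2)) = -1/1369 + (19253 - 65*sqrt(2)) = 26357356/1369 - 65*sqrt(2)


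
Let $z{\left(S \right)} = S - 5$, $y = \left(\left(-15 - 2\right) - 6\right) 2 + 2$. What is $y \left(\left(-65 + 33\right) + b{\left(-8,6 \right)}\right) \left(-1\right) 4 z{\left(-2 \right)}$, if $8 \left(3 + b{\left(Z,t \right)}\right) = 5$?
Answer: $42350$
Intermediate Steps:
$b{\left(Z,t \right)} = - \frac{19}{8}$ ($b{\left(Z,t \right)} = -3 + \frac{1}{8} \cdot 5 = -3 + \frac{5}{8} = - \frac{19}{8}$)
$y = -44$ ($y = \left(-17 - 6\right) 2 + 2 = \left(-23\right) 2 + 2 = -46 + 2 = -44$)
$z{\left(S \right)} = -5 + S$ ($z{\left(S \right)} = S - 5 = -5 + S$)
$y \left(\left(-65 + 33\right) + b{\left(-8,6 \right)}\right) \left(-1\right) 4 z{\left(-2 \right)} = - 44 \left(\left(-65 + 33\right) - \frac{19}{8}\right) \left(-1\right) 4 \left(-5 - 2\right) = - 44 \left(-32 - \frac{19}{8}\right) \left(\left(-4\right) \left(-7\right)\right) = - 44 \left(\left(- \frac{275}{8}\right) 28\right) = \left(-44\right) \left(- \frac{1925}{2}\right) = 42350$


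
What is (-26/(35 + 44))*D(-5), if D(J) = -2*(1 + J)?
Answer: -208/79 ≈ -2.6329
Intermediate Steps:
D(J) = -2 - 2*J
(-26/(35 + 44))*D(-5) = (-26/(35 + 44))*(-2 - 2*(-5)) = (-26/79)*(-2 + 10) = -26*1/79*8 = -26/79*8 = -208/79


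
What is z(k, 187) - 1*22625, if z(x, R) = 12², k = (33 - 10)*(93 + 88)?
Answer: -22481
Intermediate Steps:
k = 4163 (k = 23*181 = 4163)
z(x, R) = 144
z(k, 187) - 1*22625 = 144 - 1*22625 = 144 - 22625 = -22481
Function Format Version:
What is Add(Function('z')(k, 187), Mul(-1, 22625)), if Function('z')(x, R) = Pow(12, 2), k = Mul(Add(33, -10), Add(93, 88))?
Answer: -22481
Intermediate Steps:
k = 4163 (k = Mul(23, 181) = 4163)
Function('z')(x, R) = 144
Add(Function('z')(k, 187), Mul(-1, 22625)) = Add(144, Mul(-1, 22625)) = Add(144, -22625) = -22481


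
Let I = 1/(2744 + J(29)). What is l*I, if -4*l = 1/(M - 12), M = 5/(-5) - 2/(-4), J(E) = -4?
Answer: 1/137000 ≈ 7.2993e-6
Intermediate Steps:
M = -½ (M = 5*(-⅕) - 2*(-¼) = -1 + ½ = -½ ≈ -0.50000)
I = 1/2740 (I = 1/(2744 - 4) = 1/2740 ≈ 0.00036496)
l = 1/50 (l = -1/(4*(-½ - 12)) = -1/(4*(-25/2)) = -¼*(-2/25) = 1/50 ≈ 0.020000)
l*I = (1/50)*(1/2740) = 1/137000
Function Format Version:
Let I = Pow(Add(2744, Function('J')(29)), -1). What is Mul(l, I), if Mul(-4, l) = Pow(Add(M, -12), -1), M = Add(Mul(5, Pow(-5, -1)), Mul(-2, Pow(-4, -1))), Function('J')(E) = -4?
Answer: Rational(1, 137000) ≈ 7.2993e-6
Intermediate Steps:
M = Rational(-1, 2) (M = Add(Mul(5, Rational(-1, 5)), Mul(-2, Rational(-1, 4))) = Add(-1, Rational(1, 2)) = Rational(-1, 2) ≈ -0.50000)
I = Rational(1, 2740) (I = Pow(Add(2744, -4), -1) = Pow(2740, -1) = Rational(1, 2740) ≈ 0.00036496)
l = Rational(1, 50) (l = Mul(Rational(-1, 4), Pow(Add(Rational(-1, 2), -12), -1)) = Mul(Rational(-1, 4), Pow(Rational(-25, 2), -1)) = Mul(Rational(-1, 4), Rational(-2, 25)) = Rational(1, 50) ≈ 0.020000)
Mul(l, I) = Mul(Rational(1, 50), Rational(1, 2740)) = Rational(1, 137000)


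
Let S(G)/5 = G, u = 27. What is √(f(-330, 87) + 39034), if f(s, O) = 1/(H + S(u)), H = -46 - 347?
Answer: √2598258918/258 ≈ 197.57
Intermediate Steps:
S(G) = 5*G
H = -393
f(s, O) = -1/258 (f(s, O) = 1/(-393 + 5*27) = 1/(-393 + 135) = 1/(-258) = -1/258)
√(f(-330, 87) + 39034) = √(-1/258 + 39034) = √(10070771/258) = √2598258918/258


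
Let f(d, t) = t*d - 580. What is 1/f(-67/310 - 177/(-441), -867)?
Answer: -15190/11249649 ≈ -0.0013503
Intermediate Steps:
f(d, t) = -580 + d*t (f(d, t) = d*t - 580 = -580 + d*t)
1/f(-67/310 - 177/(-441), -867) = 1/(-580 + (-67/310 - 177/(-441))*(-867)) = 1/(-580 + (-67*1/310 - 177*(-1/441))*(-867)) = 1/(-580 + (-67/310 + 59/147)*(-867)) = 1/(-580 + (8441/45570)*(-867)) = 1/(-580 - 2439449/15190) = 1/(-11249649/15190) = -15190/11249649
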